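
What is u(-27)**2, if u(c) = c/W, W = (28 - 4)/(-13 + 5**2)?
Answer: 729/4 ≈ 182.25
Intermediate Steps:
W = 2 (W = 24/(-13 + 25) = 24/12 = 24*(1/12) = 2)
u(c) = c/2
u(-27)**2 = ((1/2)*(-27))**2 = (-27/2)**2 = 729/4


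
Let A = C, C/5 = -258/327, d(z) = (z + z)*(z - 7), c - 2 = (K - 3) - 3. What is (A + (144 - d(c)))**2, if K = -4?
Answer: 118679236/11881 ≈ 9989.0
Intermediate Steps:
c = -8 (c = 2 + ((-4 - 3) - 3) = 2 + (-7 - 3) = 2 - 10 = -8)
d(z) = 2*z*(-7 + z) (d(z) = (2*z)*(-7 + z) = 2*z*(-7 + z))
C = -430/109 (C = 5*(-258/327) = 5*(-258*1/327) = 5*(-86/109) = -430/109 ≈ -3.9450)
A = -430/109 ≈ -3.9450
(A + (144 - d(c)))**2 = (-430/109 + (144 - 2*(-8)*(-7 - 8)))**2 = (-430/109 + (144 - 2*(-8)*(-15)))**2 = (-430/109 + (144 - 1*240))**2 = (-430/109 + (144 - 240))**2 = (-430/109 - 96)**2 = (-10894/109)**2 = 118679236/11881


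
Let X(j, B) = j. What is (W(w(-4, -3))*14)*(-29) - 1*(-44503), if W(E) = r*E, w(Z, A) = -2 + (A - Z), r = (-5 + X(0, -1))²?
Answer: 54653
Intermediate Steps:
r = 25 (r = (-5 + 0)² = (-5)² = 25)
w(Z, A) = -2 + A - Z
W(E) = 25*E
(W(w(-4, -3))*14)*(-29) - 1*(-44503) = ((25*(-2 - 3 - 1*(-4)))*14)*(-29) - 1*(-44503) = ((25*(-2 - 3 + 4))*14)*(-29) + 44503 = ((25*(-1))*14)*(-29) + 44503 = -25*14*(-29) + 44503 = -350*(-29) + 44503 = 10150 + 44503 = 54653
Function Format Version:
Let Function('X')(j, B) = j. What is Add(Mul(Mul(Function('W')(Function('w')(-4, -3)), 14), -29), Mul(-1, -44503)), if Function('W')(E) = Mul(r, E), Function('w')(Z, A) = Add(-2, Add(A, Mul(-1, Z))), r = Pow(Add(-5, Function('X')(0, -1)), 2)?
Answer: 54653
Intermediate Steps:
r = 25 (r = Pow(Add(-5, 0), 2) = Pow(-5, 2) = 25)
Function('w')(Z, A) = Add(-2, A, Mul(-1, Z))
Function('W')(E) = Mul(25, E)
Add(Mul(Mul(Function('W')(Function('w')(-4, -3)), 14), -29), Mul(-1, -44503)) = Add(Mul(Mul(Mul(25, Add(-2, -3, Mul(-1, -4))), 14), -29), Mul(-1, -44503)) = Add(Mul(Mul(Mul(25, Add(-2, -3, 4)), 14), -29), 44503) = Add(Mul(Mul(Mul(25, -1), 14), -29), 44503) = Add(Mul(Mul(-25, 14), -29), 44503) = Add(Mul(-350, -29), 44503) = Add(10150, 44503) = 54653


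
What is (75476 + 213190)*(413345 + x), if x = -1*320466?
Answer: 26811009414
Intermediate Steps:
x = -320466
(75476 + 213190)*(413345 + x) = (75476 + 213190)*(413345 - 320466) = 288666*92879 = 26811009414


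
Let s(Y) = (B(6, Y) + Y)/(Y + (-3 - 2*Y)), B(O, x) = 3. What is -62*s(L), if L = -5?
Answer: 62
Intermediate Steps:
s(Y) = (3 + Y)/(-3 - Y) (s(Y) = (3 + Y)/(Y + (-3 - 2*Y)) = (3 + Y)/(-3 - Y))
-62*s(L) = -62*(-1) = 62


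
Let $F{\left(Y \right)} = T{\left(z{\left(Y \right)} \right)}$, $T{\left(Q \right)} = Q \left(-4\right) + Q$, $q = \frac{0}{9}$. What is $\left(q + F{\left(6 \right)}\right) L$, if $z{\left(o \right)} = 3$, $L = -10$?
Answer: $90$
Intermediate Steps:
$q = 0$ ($q = 0 \cdot \frac{1}{9} = 0$)
$T{\left(Q \right)} = - 3 Q$ ($T{\left(Q \right)} = - 4 Q + Q = - 3 Q$)
$F{\left(Y \right)} = -9$ ($F{\left(Y \right)} = \left(-3\right) 3 = -9$)
$\left(q + F{\left(6 \right)}\right) L = \left(0 - 9\right) \left(-10\right) = \left(-9\right) \left(-10\right) = 90$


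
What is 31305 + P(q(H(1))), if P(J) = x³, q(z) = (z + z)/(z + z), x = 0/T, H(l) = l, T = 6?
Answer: 31305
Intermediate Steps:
x = 0 (x = 0/6 = 0*(⅙) = 0)
q(z) = 1 (q(z) = (2*z)/((2*z)) = (2*z)*(1/(2*z)) = 1)
P(J) = 0 (P(J) = 0³ = 0)
31305 + P(q(H(1))) = 31305 + 0 = 31305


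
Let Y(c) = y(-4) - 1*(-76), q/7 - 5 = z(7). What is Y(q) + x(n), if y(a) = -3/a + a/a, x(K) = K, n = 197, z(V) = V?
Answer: 1099/4 ≈ 274.75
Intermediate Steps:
q = 84 (q = 35 + 7*7 = 35 + 49 = 84)
y(a) = 1 - 3/a (y(a) = -3/a + 1 = 1 - 3/a)
Y(c) = 311/4 (Y(c) = (-3 - 4)/(-4) - 1*(-76) = -¼*(-7) + 76 = 7/4 + 76 = 311/4)
Y(q) + x(n) = 311/4 + 197 = 1099/4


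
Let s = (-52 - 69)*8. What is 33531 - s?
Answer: 34499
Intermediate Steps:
s = -968 (s = -121*8 = -968)
33531 - s = 33531 - 1*(-968) = 33531 + 968 = 34499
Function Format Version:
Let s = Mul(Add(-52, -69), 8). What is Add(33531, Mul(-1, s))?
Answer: 34499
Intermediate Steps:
s = -968 (s = Mul(-121, 8) = -968)
Add(33531, Mul(-1, s)) = Add(33531, Mul(-1, -968)) = Add(33531, 968) = 34499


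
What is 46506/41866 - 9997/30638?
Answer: 503158213/641345254 ≈ 0.78454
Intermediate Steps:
46506/41866 - 9997/30638 = 46506*(1/41866) - 9997*1/30638 = 23253/20933 - 9997/30638 = 503158213/641345254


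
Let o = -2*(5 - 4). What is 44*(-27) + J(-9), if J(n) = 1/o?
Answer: -2377/2 ≈ -1188.5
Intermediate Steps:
o = -2 (o = -2*1 = -2)
J(n) = -½ (J(n) = 1/(-2) = -½)
44*(-27) + J(-9) = 44*(-27) - ½ = -1188 - ½ = -2377/2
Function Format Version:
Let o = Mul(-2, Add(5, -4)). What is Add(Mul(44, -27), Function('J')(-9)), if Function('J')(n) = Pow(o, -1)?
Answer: Rational(-2377, 2) ≈ -1188.5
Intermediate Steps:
o = -2 (o = Mul(-2, 1) = -2)
Function('J')(n) = Rational(-1, 2) (Function('J')(n) = Pow(-2, -1) = Rational(-1, 2))
Add(Mul(44, -27), Function('J')(-9)) = Add(Mul(44, -27), Rational(-1, 2)) = Add(-1188, Rational(-1, 2)) = Rational(-2377, 2)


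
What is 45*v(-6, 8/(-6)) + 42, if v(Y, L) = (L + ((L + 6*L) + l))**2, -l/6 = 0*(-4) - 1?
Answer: 1022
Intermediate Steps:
l = 6 (l = -6*(0*(-4) - 1) = -6*(0 - 1) = -6*(-1) = 6)
v(Y, L) = (6 + 8*L)**2 (v(Y, L) = (L + ((L + 6*L) + 6))**2 = (L + (7*L + 6))**2 = (L + (6 + 7*L))**2 = (6 + 8*L)**2)
45*v(-6, 8/(-6)) + 42 = 45*(4*(3 + 4*(8/(-6)))**2) + 42 = 45*(4*(3 + 4*(8*(-1/6)))**2) + 42 = 45*(4*(3 + 4*(-4/3))**2) + 42 = 45*(4*(3 - 16/3)**2) + 42 = 45*(4*(-7/3)**2) + 42 = 45*(4*(49/9)) + 42 = 45*(196/9) + 42 = 980 + 42 = 1022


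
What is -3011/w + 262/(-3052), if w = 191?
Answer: -4619807/291466 ≈ -15.850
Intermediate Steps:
-3011/w + 262/(-3052) = -3011/191 + 262/(-3052) = -3011*1/191 + 262*(-1/3052) = -3011/191 - 131/1526 = -4619807/291466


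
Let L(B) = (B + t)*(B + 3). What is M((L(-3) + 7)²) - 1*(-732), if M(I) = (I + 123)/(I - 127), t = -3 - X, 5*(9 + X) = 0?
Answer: 28462/39 ≈ 729.79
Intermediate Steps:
X = -9 (X = -9 + (⅕)*0 = -9 + 0 = -9)
t = 6 (t = -3 - 1*(-9) = -3 + 9 = 6)
L(B) = (3 + B)*(6 + B) (L(B) = (B + 6)*(B + 3) = (6 + B)*(3 + B) = (3 + B)*(6 + B))
M(I) = (123 + I)/(-127 + I)
M((L(-3) + 7)²) - 1*(-732) = (123 + ((18 + (-3)² + 9*(-3)) + 7)²)/(-127 + ((18 + (-3)² + 9*(-3)) + 7)²) - 1*(-732) = (123 + ((18 + 9 - 27) + 7)²)/(-127 + ((18 + 9 - 27) + 7)²) + 732 = (123 + (0 + 7)²)/(-127 + (0 + 7)²) + 732 = (123 + 7²)/(-127 + 7²) + 732 = (123 + 49)/(-127 + 49) + 732 = 172/(-78) + 732 = -1/78*172 + 732 = -86/39 + 732 = 28462/39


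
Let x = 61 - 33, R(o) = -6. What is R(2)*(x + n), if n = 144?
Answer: -1032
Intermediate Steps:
x = 28
R(2)*(x + n) = -6*(28 + 144) = -6*172 = -1032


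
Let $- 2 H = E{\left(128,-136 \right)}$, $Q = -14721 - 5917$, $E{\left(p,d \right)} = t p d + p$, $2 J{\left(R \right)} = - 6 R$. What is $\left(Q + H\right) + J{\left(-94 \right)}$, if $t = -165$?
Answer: $-1456580$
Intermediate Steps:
$J{\left(R \right)} = - 3 R$ ($J{\left(R \right)} = \frac{\left(-6\right) R}{2} = - 3 R$)
$E{\left(p,d \right)} = p - 165 d p$ ($E{\left(p,d \right)} = - 165 p d + p = - 165 d p + p = p - 165 d p$)
$Q = -20638$
$H = -1436224$ ($H = - \frac{128 \left(1 - -22440\right)}{2} = - \frac{128 \left(1 + 22440\right)}{2} = - \frac{128 \cdot 22441}{2} = \left(- \frac{1}{2}\right) 2872448 = -1436224$)
$\left(Q + H\right) + J{\left(-94 \right)} = \left(-20638 - 1436224\right) - -282 = -1456862 + 282 = -1456580$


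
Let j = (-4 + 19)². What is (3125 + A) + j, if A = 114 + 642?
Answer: 4106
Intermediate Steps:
A = 756
j = 225 (j = 15² = 225)
(3125 + A) + j = (3125 + 756) + 225 = 3881 + 225 = 4106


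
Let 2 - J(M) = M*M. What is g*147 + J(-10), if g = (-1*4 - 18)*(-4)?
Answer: 12838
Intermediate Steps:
J(M) = 2 - M² (J(M) = 2 - M*M = 2 - M²)
g = 88 (g = (-4 - 18)*(-4) = -22*(-4) = 88)
g*147 + J(-10) = 88*147 + (2 - 1*(-10)²) = 12936 + (2 - 1*100) = 12936 + (2 - 100) = 12936 - 98 = 12838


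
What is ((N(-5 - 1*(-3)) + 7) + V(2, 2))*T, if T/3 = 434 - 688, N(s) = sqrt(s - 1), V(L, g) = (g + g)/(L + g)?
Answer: -6096 - 762*I*sqrt(3) ≈ -6096.0 - 1319.8*I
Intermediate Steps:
V(L, g) = 2*g/(L + g) (V(L, g) = (2*g)/(L + g) = 2*g/(L + g))
N(s) = sqrt(-1 + s)
T = -762 (T = 3*(434 - 688) = 3*(-254) = -762)
((N(-5 - 1*(-3)) + 7) + V(2, 2))*T = ((sqrt(-1 + (-5 - 1*(-3))) + 7) + 2*2/(2 + 2))*(-762) = ((sqrt(-1 + (-5 + 3)) + 7) + 2*2/4)*(-762) = ((sqrt(-1 - 2) + 7) + 2*2*(1/4))*(-762) = ((sqrt(-3) + 7) + 1)*(-762) = ((I*sqrt(3) + 7) + 1)*(-762) = ((7 + I*sqrt(3)) + 1)*(-762) = (8 + I*sqrt(3))*(-762) = -6096 - 762*I*sqrt(3)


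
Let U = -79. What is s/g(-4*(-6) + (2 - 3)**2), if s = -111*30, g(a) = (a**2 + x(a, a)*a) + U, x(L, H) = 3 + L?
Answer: -1665/623 ≈ -2.6726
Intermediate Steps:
g(a) = -79 + a**2 + a*(3 + a) (g(a) = (a**2 + (3 + a)*a) - 79 = (a**2 + a*(3 + a)) - 79 = -79 + a**2 + a*(3 + a))
s = -3330
s/g(-4*(-6) + (2 - 3)**2) = -3330/(-79 + (-4*(-6) + (2 - 3)**2)**2 + (-4*(-6) + (2 - 3)**2)*(3 + (-4*(-6) + (2 - 3)**2))) = -3330/(-79 + (24 + (-1)**2)**2 + (24 + (-1)**2)*(3 + (24 + (-1)**2))) = -3330/(-79 + (24 + 1)**2 + (24 + 1)*(3 + (24 + 1))) = -3330/(-79 + 25**2 + 25*(3 + 25)) = -3330/(-79 + 625 + 25*28) = -3330/(-79 + 625 + 700) = -3330/1246 = -3330*1/1246 = -1665/623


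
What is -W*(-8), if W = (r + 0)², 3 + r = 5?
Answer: 32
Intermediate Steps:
r = 2 (r = -3 + 5 = 2)
W = 4 (W = (2 + 0)² = 2² = 4)
-W*(-8) = -1*4*(-8) = -4*(-8) = 32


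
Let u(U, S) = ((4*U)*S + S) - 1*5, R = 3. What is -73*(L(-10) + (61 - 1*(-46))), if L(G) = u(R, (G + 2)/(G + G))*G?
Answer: -7665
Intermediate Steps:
u(U, S) = -5 + S + 4*S*U (u(U, S) = (4*S*U + S) - 5 = (S + 4*S*U) - 5 = -5 + S + 4*S*U)
L(G) = G*(-5 + 13*(2 + G)/(2*G)) (L(G) = (-5 + (G + 2)/(G + G) + 4*((G + 2)/(G + G))*3)*G = (-5 + (2 + G)/((2*G)) + 4*((2 + G)/((2*G)))*3)*G = (-5 + (2 + G)*(1/(2*G)) + 4*((2 + G)*(1/(2*G)))*3)*G = (-5 + (2 + G)/(2*G) + 4*((2 + G)/(2*G))*3)*G = (-5 + (2 + G)/(2*G) + 6*(2 + G)/G)*G = (-5 + 13*(2 + G)/(2*G))*G = G*(-5 + 13*(2 + G)/(2*G)))
-73*(L(-10) + (61 - 1*(-46))) = -73*((13 + (3/2)*(-10)) + (61 - 1*(-46))) = -73*((13 - 15) + (61 + 46)) = -73*(-2 + 107) = -73*105 = -7665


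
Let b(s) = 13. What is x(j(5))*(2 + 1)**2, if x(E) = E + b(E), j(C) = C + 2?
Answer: 180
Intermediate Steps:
j(C) = 2 + C
x(E) = 13 + E (x(E) = E + 13 = 13 + E)
x(j(5))*(2 + 1)**2 = (13 + (2 + 5))*(2 + 1)**2 = (13 + 7)*3**2 = 20*9 = 180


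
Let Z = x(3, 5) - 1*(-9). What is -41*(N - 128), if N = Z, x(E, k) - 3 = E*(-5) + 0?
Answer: 5371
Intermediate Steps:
x(E, k) = 3 - 5*E (x(E, k) = 3 + (E*(-5) + 0) = 3 + (-5*E + 0) = 3 - 5*E)
Z = -3 (Z = (3 - 5*3) - 1*(-9) = (3 - 15) + 9 = -12 + 9 = -3)
N = -3
-41*(N - 128) = -41*(-3 - 128) = -41*(-131) = 5371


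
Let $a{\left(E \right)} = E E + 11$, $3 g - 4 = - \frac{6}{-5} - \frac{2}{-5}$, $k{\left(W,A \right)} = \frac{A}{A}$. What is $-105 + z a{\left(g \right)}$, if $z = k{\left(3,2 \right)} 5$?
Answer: $- \frac{1466}{45} \approx -32.578$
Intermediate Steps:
$k{\left(W,A \right)} = 1$
$g = \frac{28}{15}$ ($g = \frac{4}{3} + \frac{- \frac{6}{-5} - \frac{2}{-5}}{3} = \frac{4}{3} + \frac{\left(-6\right) \left(- \frac{1}{5}\right) - - \frac{2}{5}}{3} = \frac{4}{3} + \frac{\frac{6}{5} + \frac{2}{5}}{3} = \frac{4}{3} + \frac{1}{3} \cdot \frac{8}{5} = \frac{4}{3} + \frac{8}{15} = \frac{28}{15} \approx 1.8667$)
$z = 5$ ($z = 1 \cdot 5 = 5$)
$a{\left(E \right)} = 11 + E^{2}$ ($a{\left(E \right)} = E^{2} + 11 = 11 + E^{2}$)
$-105 + z a{\left(g \right)} = -105 + 5 \left(11 + \left(\frac{28}{15}\right)^{2}\right) = -105 + 5 \left(11 + \frac{784}{225}\right) = -105 + 5 \cdot \frac{3259}{225} = -105 + \frac{3259}{45} = - \frac{1466}{45}$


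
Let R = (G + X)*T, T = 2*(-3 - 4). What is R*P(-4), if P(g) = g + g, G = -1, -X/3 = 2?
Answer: -784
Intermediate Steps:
X = -6 (X = -3*2 = -6)
T = -14 (T = 2*(-7) = -14)
P(g) = 2*g
R = 98 (R = (-1 - 6)*(-14) = -7*(-14) = 98)
R*P(-4) = 98*(2*(-4)) = 98*(-8) = -784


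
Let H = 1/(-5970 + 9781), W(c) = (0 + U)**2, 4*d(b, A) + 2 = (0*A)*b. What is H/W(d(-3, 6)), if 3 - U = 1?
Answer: 1/15244 ≈ 6.5600e-5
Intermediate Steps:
U = 2 (U = 3 - 1*1 = 3 - 1 = 2)
d(b, A) = -1/2 (d(b, A) = -1/2 + ((0*A)*b)/4 = -1/2 + (0*b)/4 = -1/2 + (1/4)*0 = -1/2 + 0 = -1/2)
W(c) = 4 (W(c) = (0 + 2)**2 = 2**2 = 4)
H = 1/3811 ≈ 0.00026240
H/W(d(-3, 6)) = (1/3811)/4 = (1/3811)*(1/4) = 1/15244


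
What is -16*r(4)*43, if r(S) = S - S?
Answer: 0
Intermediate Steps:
r(S) = 0
-16*r(4)*43 = -16*0*43 = 0*43 = 0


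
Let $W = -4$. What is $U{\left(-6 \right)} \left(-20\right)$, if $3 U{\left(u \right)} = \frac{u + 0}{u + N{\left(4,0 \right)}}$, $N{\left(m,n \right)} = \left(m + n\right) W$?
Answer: $- \frac{20}{11} \approx -1.8182$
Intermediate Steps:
$N{\left(m,n \right)} = - 4 m - 4 n$ ($N{\left(m,n \right)} = \left(m + n\right) \left(-4\right) = - 4 m - 4 n$)
$U{\left(u \right)} = \frac{u}{3 \left(-16 + u\right)}$ ($U{\left(u \right)} = \frac{\left(u + 0\right) \frac{1}{u - 16}}{3} = \frac{u \frac{1}{u + \left(-16 + 0\right)}}{3} = \frac{u \frac{1}{u - 16}}{3} = \frac{u \frac{1}{-16 + u}}{3} = \frac{u}{3 \left(-16 + u\right)}$)
$U{\left(-6 \right)} \left(-20\right) = \frac{1}{3} \left(-6\right) \frac{1}{-16 - 6} \left(-20\right) = \frac{1}{3} \left(-6\right) \frac{1}{-22} \left(-20\right) = \frac{1}{3} \left(-6\right) \left(- \frac{1}{22}\right) \left(-20\right) = \frac{1}{11} \left(-20\right) = - \frac{20}{11}$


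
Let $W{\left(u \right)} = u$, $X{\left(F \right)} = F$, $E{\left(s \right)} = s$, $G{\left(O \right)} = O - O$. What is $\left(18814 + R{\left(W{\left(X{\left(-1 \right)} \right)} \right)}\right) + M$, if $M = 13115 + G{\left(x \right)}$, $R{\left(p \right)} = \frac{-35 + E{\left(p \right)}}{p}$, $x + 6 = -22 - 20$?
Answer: $31965$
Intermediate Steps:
$x = -48$ ($x = -6 - 42 = -48$)
$G{\left(O \right)} = 0$
$R{\left(p \right)} = \frac{-35 + p}{p}$
$M = 13115$ ($M = 13115 + 0 = 13115$)
$\left(18814 + R{\left(W{\left(X{\left(-1 \right)} \right)} \right)}\right) + M = \left(18814 + \frac{-35 - 1}{-1}\right) + 13115 = \left(18814 - -36\right) + 13115 = \left(18814 + 36\right) + 13115 = 18850 + 13115 = 31965$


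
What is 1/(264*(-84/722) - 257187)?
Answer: -361/92855595 ≈ -3.8878e-6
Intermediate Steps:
1/(264*(-84/722) - 257187) = 1/(264*(-84*1/722) - 257187) = 1/(264*(-42/361) - 257187) = 1/(-11088/361 - 257187) = 1/(-92855595/361) = -361/92855595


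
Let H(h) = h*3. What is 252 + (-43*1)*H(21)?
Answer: -2457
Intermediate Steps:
H(h) = 3*h
252 + (-43*1)*H(21) = 252 + (-43*1)*(3*21) = 252 - 43*63 = 252 - 2709 = -2457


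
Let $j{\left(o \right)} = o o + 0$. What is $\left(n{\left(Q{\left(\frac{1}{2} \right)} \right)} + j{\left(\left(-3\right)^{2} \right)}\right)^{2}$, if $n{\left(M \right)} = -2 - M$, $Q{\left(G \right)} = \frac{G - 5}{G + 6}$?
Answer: $\frac{1073296}{169} \approx 6350.9$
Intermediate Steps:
$j{\left(o \right)} = o^{2}$ ($j{\left(o \right)} = o^{2} + 0 = o^{2}$)
$Q{\left(G \right)} = \frac{-5 + G}{6 + G}$
$\left(n{\left(Q{\left(\frac{1}{2} \right)} \right)} + j{\left(\left(-3\right)^{2} \right)}\right)^{2} = \left(\left(-2 - \frac{-5 + \frac{1}{2}}{6 + \frac{1}{2}}\right) + \left(\left(-3\right)^{2}\right)^{2}\right)^{2} = \left(\left(-2 - \frac{-5 + \frac{1}{2}}{6 + \frac{1}{2}}\right) + 9^{2}\right)^{2} = \left(\left(-2 - \frac{1}{\frac{13}{2}} \left(- \frac{9}{2}\right)\right) + 81\right)^{2} = \left(\left(-2 - \frac{2}{13} \left(- \frac{9}{2}\right)\right) + 81\right)^{2} = \left(\left(-2 - - \frac{9}{13}\right) + 81\right)^{2} = \left(\left(-2 + \frac{9}{13}\right) + 81\right)^{2} = \left(- \frac{17}{13} + 81\right)^{2} = \left(\frac{1036}{13}\right)^{2} = \frac{1073296}{169}$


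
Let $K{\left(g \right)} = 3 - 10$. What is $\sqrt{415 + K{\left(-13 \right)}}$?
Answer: $2 \sqrt{102} \approx 20.199$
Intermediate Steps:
$K{\left(g \right)} = -7$ ($K{\left(g \right)} = 3 - 10 = -7$)
$\sqrt{415 + K{\left(-13 \right)}} = \sqrt{415 - 7} = \sqrt{408} = 2 \sqrt{102}$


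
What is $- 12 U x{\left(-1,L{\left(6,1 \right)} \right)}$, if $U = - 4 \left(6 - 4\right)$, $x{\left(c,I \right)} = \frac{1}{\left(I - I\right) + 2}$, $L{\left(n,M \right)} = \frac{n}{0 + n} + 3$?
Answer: $48$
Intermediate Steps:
$L{\left(n,M \right)} = 4$ ($L{\left(n,M \right)} = \frac{n}{n} + 3 = 1 + 3 = 4$)
$x{\left(c,I \right)} = \frac{1}{2}$ ($x{\left(c,I \right)} = \frac{1}{0 + 2} = \frac{1}{2}$)
$U = -8$ ($U = \left(-4\right) 2 = -8$)
$- 12 U x{\left(-1,L{\left(6,1 \right)} \right)} = \left(-12\right) \left(-8\right) \frac{1}{2} = 96 \cdot \frac{1}{2} = 48$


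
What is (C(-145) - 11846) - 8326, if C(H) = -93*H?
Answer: -6687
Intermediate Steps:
(C(-145) - 11846) - 8326 = (-93*(-145) - 11846) - 8326 = (13485 - 11846) - 8326 = 1639 - 8326 = -6687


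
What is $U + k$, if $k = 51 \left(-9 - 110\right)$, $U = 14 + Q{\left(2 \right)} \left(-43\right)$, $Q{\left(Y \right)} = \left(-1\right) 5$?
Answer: $-5840$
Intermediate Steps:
$Q{\left(Y \right)} = -5$
$U = 229$ ($U = 14 - -215 = 14 + 215 = 229$)
$k = -6069$ ($k = 51 \left(-119\right) = -6069$)
$U + k = 229 - 6069 = -5840$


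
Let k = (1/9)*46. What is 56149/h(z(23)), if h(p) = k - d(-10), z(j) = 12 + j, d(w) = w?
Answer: 505341/136 ≈ 3715.7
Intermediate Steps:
k = 46/9 (k = (1*(⅑))*46 = (⅑)*46 = 46/9 ≈ 5.1111)
h(p) = 136/9 (h(p) = 46/9 - 1*(-10) = 46/9 + 10 = 136/9)
56149/h(z(23)) = 56149/(136/9) = 56149*(9/136) = 505341/136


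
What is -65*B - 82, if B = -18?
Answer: 1088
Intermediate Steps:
-65*B - 82 = -65*(-18) - 82 = 1170 - 82 = 1088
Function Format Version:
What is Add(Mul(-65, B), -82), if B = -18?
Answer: 1088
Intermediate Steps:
Add(Mul(-65, B), -82) = Add(Mul(-65, -18), -82) = Add(1170, -82) = 1088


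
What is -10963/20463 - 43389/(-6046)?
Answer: 43241411/6511542 ≈ 6.6407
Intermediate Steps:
-10963/20463 - 43389/(-6046) = -10963*1/20463 - 43389*(-1/6046) = -577/1077 + 43389/6046 = 43241411/6511542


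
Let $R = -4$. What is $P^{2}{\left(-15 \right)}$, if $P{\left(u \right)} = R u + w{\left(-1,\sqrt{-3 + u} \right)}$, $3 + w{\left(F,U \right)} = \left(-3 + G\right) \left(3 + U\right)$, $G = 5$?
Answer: $3897 + 756 i \sqrt{2} \approx 3897.0 + 1069.1 i$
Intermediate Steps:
$w{\left(F,U \right)} = 3 + 2 U$ ($w{\left(F,U \right)} = -3 + \left(-3 + 5\right) \left(3 + U\right) = -3 + 2 \left(3 + U\right) = -3 + \left(6 + 2 U\right) = 3 + 2 U$)
$P{\left(u \right)} = 3 - 4 u + 2 \sqrt{-3 + u}$ ($P{\left(u \right)} = - 4 u + \left(3 + 2 \sqrt{-3 + u}\right) = 3 - 4 u + 2 \sqrt{-3 + u}$)
$P^{2}{\left(-15 \right)} = \left(3 - -60 + 2 \sqrt{-3 - 15}\right)^{2} = \left(3 + 60 + 2 \sqrt{-18}\right)^{2} = \left(3 + 60 + 2 \cdot 3 i \sqrt{2}\right)^{2} = \left(3 + 60 + 6 i \sqrt{2}\right)^{2} = \left(63 + 6 i \sqrt{2}\right)^{2}$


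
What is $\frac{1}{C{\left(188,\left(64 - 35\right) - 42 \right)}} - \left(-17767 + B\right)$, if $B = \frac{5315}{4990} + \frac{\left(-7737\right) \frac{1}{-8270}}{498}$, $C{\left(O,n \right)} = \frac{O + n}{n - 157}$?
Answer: $\frac{85187614201339}{4795260260} \approx 17765.0$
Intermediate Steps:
$C{\left(O,n \right)} = \frac{O + n}{-157 + n}$
$B = \frac{730940751}{685037180}$ ($B = 5315 \cdot \frac{1}{4990} + \left(-7737\right) \left(- \frac{1}{8270}\right) \frac{1}{498} = \frac{1063}{998} + \frac{7737}{8270} \cdot \frac{1}{498} = \frac{1063}{998} + \frac{2579}{1372820} = \frac{730940751}{685037180} \approx 1.067$)
$\frac{1}{C{\left(188,\left(64 - 35\right) - 42 \right)}} - \left(-17767 + B\right) = \frac{1}{\frac{1}{-157 + \left(\left(64 - 35\right) - 42\right)} \left(188 + \left(\left(64 - 35\right) - 42\right)\right)} - \left(-17767 + \frac{730940751}{685037180}\right) = \frac{1}{\frac{1}{-157 + \left(29 - 42\right)} \left(188 + \left(29 - 42\right)\right)} - - \frac{12170324636309}{685037180} = \frac{1}{\frac{1}{-157 - 13} \left(188 - 13\right)} + \frac{12170324636309}{685037180} = \frac{1}{\frac{1}{-170} \cdot 175} + \frac{12170324636309}{685037180} = \frac{1}{\left(- \frac{1}{170}\right) 175} + \frac{12170324636309}{685037180} = \frac{1}{- \frac{35}{34}} + \frac{12170324636309}{685037180} = - \frac{34}{35} + \frac{12170324636309}{685037180} = \frac{85187614201339}{4795260260}$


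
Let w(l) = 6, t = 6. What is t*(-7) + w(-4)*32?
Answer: 150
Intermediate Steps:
t*(-7) + w(-4)*32 = 6*(-7) + 6*32 = -42 + 192 = 150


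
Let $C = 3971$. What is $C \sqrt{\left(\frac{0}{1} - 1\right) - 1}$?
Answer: $3971 i \sqrt{2} \approx 5615.8 i$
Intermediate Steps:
$C \sqrt{\left(\frac{0}{1} - 1\right) - 1} = 3971 \sqrt{\left(\frac{0}{1} - 1\right) - 1} = 3971 \sqrt{\left(0 \cdot 1 - 1\right) - 1} = 3971 \sqrt{\left(0 - 1\right) - 1} = 3971 \sqrt{-1 - 1} = 3971 \sqrt{-2} = 3971 i \sqrt{2}$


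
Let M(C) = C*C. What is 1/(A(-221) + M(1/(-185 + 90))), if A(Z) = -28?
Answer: -9025/252699 ≈ -0.035714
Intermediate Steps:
M(C) = C²
1/(A(-221) + M(1/(-185 + 90))) = 1/(-28 + (1/(-185 + 90))²) = 1/(-28 + (1/(-95))²) = 1/(-28 + (-1/95)²) = 1/(-28 + 1/9025) = 1/(-252699/9025) = -9025/252699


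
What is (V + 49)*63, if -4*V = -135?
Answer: 20853/4 ≈ 5213.3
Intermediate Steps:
V = 135/4 (V = -¼*(-135) = 135/4 ≈ 33.750)
(V + 49)*63 = (135/4 + 49)*63 = (331/4)*63 = 20853/4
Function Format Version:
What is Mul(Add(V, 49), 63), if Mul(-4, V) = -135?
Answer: Rational(20853, 4) ≈ 5213.3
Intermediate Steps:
V = Rational(135, 4) (V = Mul(Rational(-1, 4), -135) = Rational(135, 4) ≈ 33.750)
Mul(Add(V, 49), 63) = Mul(Add(Rational(135, 4), 49), 63) = Mul(Rational(331, 4), 63) = Rational(20853, 4)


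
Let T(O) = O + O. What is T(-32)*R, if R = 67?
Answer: -4288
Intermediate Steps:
T(O) = 2*O
T(-32)*R = (2*(-32))*67 = -64*67 = -4288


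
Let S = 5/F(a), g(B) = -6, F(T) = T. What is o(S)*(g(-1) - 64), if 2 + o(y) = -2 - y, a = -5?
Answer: 210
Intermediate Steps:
S = -1 (S = 5/(-5) = 5*(-⅕) = -1)
o(y) = -4 - y (o(y) = -2 + (-2 - y) = -4 - y)
o(S)*(g(-1) - 64) = (-4 - 1*(-1))*(-6 - 64) = (-4 + 1)*(-70) = -3*(-70) = 210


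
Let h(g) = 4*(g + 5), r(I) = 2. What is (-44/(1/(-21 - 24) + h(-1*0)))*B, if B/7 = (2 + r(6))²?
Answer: -221760/899 ≈ -246.67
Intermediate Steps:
B = 112 (B = 7*(2 + 2)² = 7*4² = 7*16 = 112)
h(g) = 20 + 4*g (h(g) = 4*(5 + g) = 20 + 4*g)
(-44/(1/(-21 - 24) + h(-1*0)))*B = (-44/(1/(-21 - 24) + (20 + 4*(-1*0))))*112 = (-44/(1/(-45) + (20 + 4*0)))*112 = (-44/(-1/45 + (20 + 0)))*112 = (-44/(-1/45 + 20))*112 = (-44/(899/45))*112 = ((45/899)*(-44))*112 = -1980/899*112 = -221760/899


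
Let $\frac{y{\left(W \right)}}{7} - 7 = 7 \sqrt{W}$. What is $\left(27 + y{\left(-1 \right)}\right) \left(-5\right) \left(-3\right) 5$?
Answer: $5700 + 3675 i \approx 5700.0 + 3675.0 i$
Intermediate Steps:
$y{\left(W \right)} = 49 + 49 \sqrt{W}$ ($y{\left(W \right)} = 49 + 7 \cdot 7 \sqrt{W} = 49 + 49 \sqrt{W}$)
$\left(27 + y{\left(-1 \right)}\right) \left(-5\right) \left(-3\right) 5 = \left(27 + \left(49 + 49 \sqrt{-1}\right)\right) \left(-5\right) \left(-3\right) 5 = \left(27 + \left(49 + 49 i\right)\right) 15 \cdot 5 = \left(76 + 49 i\right) 75 = 5700 + 3675 i$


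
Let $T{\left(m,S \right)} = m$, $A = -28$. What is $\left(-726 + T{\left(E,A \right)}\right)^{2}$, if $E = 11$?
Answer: $511225$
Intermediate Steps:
$\left(-726 + T{\left(E,A \right)}\right)^{2} = \left(-726 + 11\right)^{2} = \left(-715\right)^{2} = 511225$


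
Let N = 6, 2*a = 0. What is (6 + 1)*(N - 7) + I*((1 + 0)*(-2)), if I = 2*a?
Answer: -7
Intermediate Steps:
a = 0 (a = (1/2)*0 = 0)
I = 0 (I = 2*0 = 0)
(6 + 1)*(N - 7) + I*((1 + 0)*(-2)) = (6 + 1)*(6 - 7) + 0*((1 + 0)*(-2)) = 7*(-1) + 0*(1*(-2)) = -7 + 0*(-2) = -7 + 0 = -7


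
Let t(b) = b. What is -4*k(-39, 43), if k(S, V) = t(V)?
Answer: -172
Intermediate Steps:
k(S, V) = V
-4*k(-39, 43) = -4*43 = -172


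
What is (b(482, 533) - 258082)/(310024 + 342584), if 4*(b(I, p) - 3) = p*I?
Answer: -129235/435072 ≈ -0.29704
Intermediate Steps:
b(I, p) = 3 + I*p/4 (b(I, p) = 3 + (p*I)/4 = 3 + (I*p)/4 = 3 + I*p/4)
(b(482, 533) - 258082)/(310024 + 342584) = ((3 + (1/4)*482*533) - 258082)/(310024 + 342584) = ((3 + 128453/2) - 258082)/652608 = (128459/2 - 258082)*(1/652608) = -387705/2*1/652608 = -129235/435072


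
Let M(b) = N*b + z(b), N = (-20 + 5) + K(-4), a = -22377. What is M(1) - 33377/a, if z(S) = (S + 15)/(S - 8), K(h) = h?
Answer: -3100534/156639 ≈ -19.794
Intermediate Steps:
z(S) = (15 + S)/(-8 + S)
N = -19 (N = (-20 + 5) - 4 = -15 - 4 = -19)
M(b) = -19*b + (15 + b)/(-8 + b)
M(1) - 33377/a = (15 + 1 - 19*1*(-8 + 1))/(-8 + 1) - 33377/(-22377) = (15 + 1 - 19*1*(-7))/(-7) - 33377*(-1)/22377 = -(15 + 1 + 133)/7 - 1*(-33377/22377) = -⅐*149 + 33377/22377 = -149/7 + 33377/22377 = -3100534/156639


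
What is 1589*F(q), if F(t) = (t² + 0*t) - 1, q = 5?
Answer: 38136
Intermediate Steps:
F(t) = -1 + t² (F(t) = (t² + 0) - 1 = t² - 1 = -1 + t²)
1589*F(q) = 1589*(-1 + 5²) = 1589*(-1 + 25) = 1589*24 = 38136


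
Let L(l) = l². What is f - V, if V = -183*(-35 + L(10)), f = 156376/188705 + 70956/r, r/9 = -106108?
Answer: 5413409093402/455070685 ≈ 11896.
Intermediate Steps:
r = -954972 (r = 9*(-106108) = -954972)
f = 343295327/455070685 (f = 156376/188705 + 70956/(-954972) = 156376*(1/188705) + 70956*(-1/954972) = 14216/17155 - 1971/26527 = 343295327/455070685 ≈ 0.75438)
V = -11895 (V = -183*(-35 + 10²) = -183*(-35 + 100) = -183*65 = -11895)
f - V = 343295327/455070685 - 1*(-11895) = 343295327/455070685 + 11895 = 5413409093402/455070685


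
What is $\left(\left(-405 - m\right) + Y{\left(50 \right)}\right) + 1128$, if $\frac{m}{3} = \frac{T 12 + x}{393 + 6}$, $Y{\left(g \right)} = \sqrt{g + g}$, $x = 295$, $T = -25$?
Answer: $\frac{97494}{133} \approx 733.04$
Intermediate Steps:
$Y{\left(g \right)} = \sqrt{2} \sqrt{g}$ ($Y{\left(g \right)} = \sqrt{2 g} = \sqrt{2} \sqrt{g}$)
$m = - \frac{5}{133}$ ($m = 3 \frac{\left(-25\right) 12 + 295}{393 + 6} = 3 \frac{-300 + 295}{399} = 3 \left(\left(-5\right) \frac{1}{399}\right) = 3 \left(- \frac{5}{399}\right) = - \frac{5}{133} \approx -0.037594$)
$\left(\left(-405 - m\right) + Y{\left(50 \right)}\right) + 1128 = \left(\left(-405 - - \frac{5}{133}\right) + \sqrt{2} \sqrt{50}\right) + 1128 = \left(\left(-405 + \frac{5}{133}\right) + \sqrt{2} \cdot 5 \sqrt{2}\right) + 1128 = \left(- \frac{53860}{133} + 10\right) + 1128 = - \frac{52530}{133} + 1128 = \frac{97494}{133}$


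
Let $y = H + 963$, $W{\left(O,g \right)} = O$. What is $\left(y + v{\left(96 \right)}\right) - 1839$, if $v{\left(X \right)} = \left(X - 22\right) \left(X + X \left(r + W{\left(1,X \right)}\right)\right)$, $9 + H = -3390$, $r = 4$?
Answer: $38349$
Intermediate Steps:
$H = -3399$ ($H = -9 - 3390 = -3399$)
$v{\left(X \right)} = 6 X \left(-22 + X\right)$ ($v{\left(X \right)} = \left(X - 22\right) \left(X + X \left(4 + 1\right)\right) = \left(-22 + X\right) \left(X + X 5\right) = \left(-22 + X\right) \left(X + 5 X\right) = \left(-22 + X\right) 6 X = 6 X \left(-22 + X\right)$)
$y = -2436$ ($y = -3399 + 963 = -2436$)
$\left(y + v{\left(96 \right)}\right) - 1839 = \left(-2436 + 6 \cdot 96 \left(-22 + 96\right)\right) - 1839 = \left(-2436 + 6 \cdot 96 \cdot 74\right) - 1839 = \left(-2436 + 42624\right) - 1839 = 40188 - 1839 = 38349$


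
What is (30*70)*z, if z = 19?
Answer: 39900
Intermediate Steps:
(30*70)*z = (30*70)*19 = 2100*19 = 39900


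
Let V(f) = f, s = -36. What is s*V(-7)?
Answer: 252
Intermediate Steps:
s*V(-7) = -36*(-7) = 252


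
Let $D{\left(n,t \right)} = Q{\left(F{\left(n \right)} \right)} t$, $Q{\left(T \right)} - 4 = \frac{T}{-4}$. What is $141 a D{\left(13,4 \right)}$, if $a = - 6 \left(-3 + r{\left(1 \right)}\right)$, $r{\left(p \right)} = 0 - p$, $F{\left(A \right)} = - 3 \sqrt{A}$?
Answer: $54144 + 10152 \sqrt{13} \approx 90748.0$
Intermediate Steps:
$Q{\left(T \right)} = 4 - \frac{T}{4}$ ($Q{\left(T \right)} = 4 + \frac{T}{-4} = 4 + T \left(- \frac{1}{4}\right) = 4 - \frac{T}{4}$)
$D{\left(n,t \right)} = t \left(4 + \frac{3 \sqrt{n}}{4}\right)$ ($D{\left(n,t \right)} = \left(4 - \frac{\left(-3\right) \sqrt{n}}{4}\right) t = \left(4 + \frac{3 \sqrt{n}}{4}\right) t = t \left(4 + \frac{3 \sqrt{n}}{4}\right)$)
$r{\left(p \right)} = - p$
$a = 24$ ($a = - 6 \left(-3 - 1\right) = \left(-6\right) \left(-4\right) = 24$)
$141 a D{\left(13,4 \right)} = 141 \cdot 24 \cdot \frac{1}{4} \cdot 4 \left(16 + 3 \sqrt{13}\right) = 3384 \left(16 + 3 \sqrt{13}\right) = 54144 + 10152 \sqrt{13}$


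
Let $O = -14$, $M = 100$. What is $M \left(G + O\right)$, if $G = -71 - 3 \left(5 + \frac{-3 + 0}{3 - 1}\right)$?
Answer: $-9550$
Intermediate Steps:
$G = - \frac{163}{2}$ ($G = -71 - 3 \left(5 - \frac{3}{2}\right) = -71 - \frac{21}{2} = - \frac{163}{2} \approx -81.5$)
$M \left(G + O\right) = 100 \left(- \frac{163}{2} - 14\right) = 100 \left(- \frac{191}{2}\right) = -9550$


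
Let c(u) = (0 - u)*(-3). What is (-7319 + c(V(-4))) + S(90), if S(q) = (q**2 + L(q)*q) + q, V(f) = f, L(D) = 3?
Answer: 1129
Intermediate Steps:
c(u) = 3*u (c(u) = -u*(-3) = 3*u)
S(q) = q**2 + 4*q (S(q) = (q**2 + 3*q) + q = q**2 + 4*q)
(-7319 + c(V(-4))) + S(90) = (-7319 + 3*(-4)) + 90*(4 + 90) = (-7319 - 12) + 90*94 = -7331 + 8460 = 1129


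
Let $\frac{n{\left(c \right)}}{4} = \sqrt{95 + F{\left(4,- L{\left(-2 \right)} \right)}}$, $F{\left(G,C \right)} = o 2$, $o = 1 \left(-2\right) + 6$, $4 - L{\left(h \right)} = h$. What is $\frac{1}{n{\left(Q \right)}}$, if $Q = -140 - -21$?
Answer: $\frac{\sqrt{103}}{412} \approx 0.024633$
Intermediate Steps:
$Q = -119$ ($Q = -140 + 21 = -119$)
$L{\left(h \right)} = 4 - h$
$o = 4$ ($o = -2 + 6 = 4$)
$F{\left(G,C \right)} = 8$ ($F{\left(G,C \right)} = 4 \cdot 2 = 8$)
$n{\left(c \right)} = 4 \sqrt{103}$ ($n{\left(c \right)} = 4 \sqrt{95 + 8} = 4 \sqrt{103}$)
$\frac{1}{n{\left(Q \right)}} = \frac{1}{4 \sqrt{103}} = \frac{\sqrt{103}}{412}$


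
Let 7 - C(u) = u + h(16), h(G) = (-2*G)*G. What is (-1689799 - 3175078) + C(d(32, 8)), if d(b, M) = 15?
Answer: -4864373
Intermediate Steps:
h(G) = -2*G²
C(u) = 519 - u (C(u) = 7 - (u - 2*16²) = 7 - (u - 2*256) = 7 - (u - 512) = 7 - (-512 + u) = 7 + (512 - u) = 519 - u)
(-1689799 - 3175078) + C(d(32, 8)) = (-1689799 - 3175078) + (519 - 1*15) = -4864877 + (519 - 15) = -4864877 + 504 = -4864373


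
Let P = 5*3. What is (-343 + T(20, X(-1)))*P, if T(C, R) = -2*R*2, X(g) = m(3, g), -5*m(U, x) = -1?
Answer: -5157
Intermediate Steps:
m(U, x) = ⅕ (m(U, x) = -⅕*(-1) = ⅕)
P = 15
X(g) = ⅕
T(C, R) = -4*R
(-343 + T(20, X(-1)))*P = (-343 - 4*⅕)*15 = (-343 - ⅘)*15 = -1719/5*15 = -5157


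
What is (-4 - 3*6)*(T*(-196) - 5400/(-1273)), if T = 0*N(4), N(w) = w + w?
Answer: -118800/1273 ≈ -93.323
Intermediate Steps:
N(w) = 2*w
T = 0 (T = 0*(2*4) = 0*8 = 0)
(-4 - 3*6)*(T*(-196) - 5400/(-1273)) = (-4 - 3*6)*(0*(-196) - 5400/(-1273)) = (-4 - 18)*(0 - 5400*(-1)/1273) = -22*(0 - 1*(-5400/1273)) = -22*(0 + 5400/1273) = -22*5400/1273 = -118800/1273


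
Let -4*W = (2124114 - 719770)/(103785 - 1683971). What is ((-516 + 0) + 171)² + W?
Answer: 94040994868/790093 ≈ 1.1903e+5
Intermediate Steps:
W = 175543/790093 (W = -(2124114 - 719770)/(4*(103785 - 1683971)) = -351086/(-1580186) = -351086*(-1)/1580186 = -¼*(-702172/790093) = 175543/790093 ≈ 0.22218)
((-516 + 0) + 171)² + W = ((-516 + 0) + 171)² + 175543/790093 = (-516 + 171)² + 175543/790093 = (-345)² + 175543/790093 = 119025 + 175543/790093 = 94040994868/790093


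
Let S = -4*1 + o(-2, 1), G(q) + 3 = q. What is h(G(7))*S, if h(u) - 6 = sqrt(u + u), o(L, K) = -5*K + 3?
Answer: -36 - 12*sqrt(2) ≈ -52.971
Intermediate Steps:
o(L, K) = 3 - 5*K
G(q) = -3 + q
h(u) = 6 + sqrt(2)*sqrt(u) (h(u) = 6 + sqrt(u + u) = 6 + sqrt(2*u) = 6 + sqrt(2)*sqrt(u))
S = -6 (S = -4*1 + (3 - 5*1) = -4 + (3 - 5) = -4 - 2 = -6)
h(G(7))*S = (6 + sqrt(2)*sqrt(-3 + 7))*(-6) = (6 + sqrt(2)*sqrt(4))*(-6) = (6 + sqrt(2)*2)*(-6) = (6 + 2*sqrt(2))*(-6) = -36 - 12*sqrt(2)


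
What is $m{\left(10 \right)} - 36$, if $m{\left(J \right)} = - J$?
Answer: $-46$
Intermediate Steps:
$m{\left(10 \right)} - 36 = \left(-1\right) 10 - 36 = -10 - 36 = -46$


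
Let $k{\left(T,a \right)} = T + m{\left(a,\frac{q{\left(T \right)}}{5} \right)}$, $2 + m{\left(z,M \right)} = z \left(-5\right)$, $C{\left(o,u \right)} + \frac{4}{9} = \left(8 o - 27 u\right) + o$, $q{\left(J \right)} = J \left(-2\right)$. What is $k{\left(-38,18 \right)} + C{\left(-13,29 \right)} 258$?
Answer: $- \frac{697334}{3} \approx -2.3244 \cdot 10^{5}$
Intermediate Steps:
$q{\left(J \right)} = - 2 J$
$C{\left(o,u \right)} = - \frac{4}{9} - 27 u + 9 o$ ($C{\left(o,u \right)} = - \frac{4}{9} + \left(\left(8 o - 27 u\right) + o\right) = - \frac{4}{9} + \left(\left(- 27 u + 8 o\right) + o\right) = - \frac{4}{9} + \left(- 27 u + 9 o\right) = - \frac{4}{9} - 27 u + 9 o$)
$m{\left(z,M \right)} = -2 - 5 z$ ($m{\left(z,M \right)} = -2 + z \left(-5\right) = -2 - 5 z$)
$k{\left(T,a \right)} = -2 + T - 5 a$ ($k{\left(T,a \right)} = T - \left(2 + 5 a\right) = -2 + T - 5 a$)
$k{\left(-38,18 \right)} + C{\left(-13,29 \right)} 258 = \left(-2 - 38 - 90\right) + \left(- \frac{4}{9} - 783 + 9 \left(-13\right)\right) 258 = \left(-2 - 38 - 90\right) + \left(- \frac{4}{9} - 783 - 117\right) 258 = -130 - \frac{696944}{3} = - \frac{697334}{3}$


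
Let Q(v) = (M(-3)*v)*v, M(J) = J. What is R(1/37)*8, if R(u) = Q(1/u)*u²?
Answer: -24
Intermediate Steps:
Q(v) = -3*v² (Q(v) = (-3*v)*v = -3*v²)
R(u) = -3 (R(u) = (-3/u²)*u² = -3)
R(1/37)*8 = -3*8 = -24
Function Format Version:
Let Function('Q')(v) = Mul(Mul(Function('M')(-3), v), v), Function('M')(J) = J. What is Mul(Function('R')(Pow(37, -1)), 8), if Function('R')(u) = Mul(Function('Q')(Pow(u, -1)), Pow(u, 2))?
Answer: -24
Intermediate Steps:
Function('Q')(v) = Mul(-3, Pow(v, 2)) (Function('Q')(v) = Mul(Mul(-3, v), v) = Mul(-3, Pow(v, 2)))
Function('R')(u) = -3 (Function('R')(u) = Mul(Mul(-3, Pow(Pow(u, -1), 2)), Pow(u, 2)) = Mul(Mul(-3, Pow(u, -2)), Pow(u, 2)) = -3)
Mul(Function('R')(Pow(37, -1)), 8) = Mul(-3, 8) = -24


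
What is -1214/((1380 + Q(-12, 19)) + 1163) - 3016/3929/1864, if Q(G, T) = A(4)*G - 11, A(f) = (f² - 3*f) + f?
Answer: -556141585/1115026626 ≈ -0.49877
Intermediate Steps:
A(f) = f² - 2*f
Q(G, T) = -11 + 8*G (Q(G, T) = (4*(-2 + 4))*G - 11 = (4*2)*G - 11 = 8*G - 11 = -11 + 8*G)
-1214/((1380 + Q(-12, 19)) + 1163) - 3016/3929/1864 = -1214/((1380 + (-11 + 8*(-12))) + 1163) - 3016/3929/1864 = -1214/((1380 + (-11 - 96)) + 1163) - 3016*1/3929*(1/1864) = -1214/((1380 - 107) + 1163) - 3016/3929*1/1864 = -1214/(1273 + 1163) - 377/915457 = -1214/2436 - 377/915457 = -1214*1/2436 - 377/915457 = -607/1218 - 377/915457 = -556141585/1115026626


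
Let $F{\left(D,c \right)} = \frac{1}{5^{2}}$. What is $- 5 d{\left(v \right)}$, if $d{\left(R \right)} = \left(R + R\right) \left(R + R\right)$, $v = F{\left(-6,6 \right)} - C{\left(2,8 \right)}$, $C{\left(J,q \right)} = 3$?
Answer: $- \frac{21904}{125} \approx -175.23$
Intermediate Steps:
$F{\left(D,c \right)} = \frac{1}{25}$
$v = - \frac{74}{25}$ ($v = \frac{1}{25} - 3 = - \frac{74}{25} \approx -2.96$)
$d{\left(R \right)} = 4 R^{2}$ ($d{\left(R \right)} = 2 R 2 R = 4 R^{2}$)
$- 5 d{\left(v \right)} = - 5 \cdot 4 \left(- \frac{74}{25}\right)^{2} = - 5 \cdot 4 \cdot \frac{5476}{625} = \left(-5\right) \frac{21904}{625} = - \frac{21904}{125}$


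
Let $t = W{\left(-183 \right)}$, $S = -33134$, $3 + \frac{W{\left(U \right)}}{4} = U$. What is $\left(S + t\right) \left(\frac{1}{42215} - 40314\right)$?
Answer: $\frac{57655460933902}{42215} \approx 1.3658 \cdot 10^{9}$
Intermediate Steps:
$W{\left(U \right)} = -12 + 4 U$
$t = -744$ ($t = -12 + 4 \left(-183\right) = -12 - 732 = -744$)
$\left(S + t\right) \left(\frac{1}{42215} - 40314\right) = \left(-33134 - 744\right) \left(\frac{1}{42215} - 40314\right) = - 33878 \left(\frac{1}{42215} - 40314\right) = \left(-33878\right) \left(- \frac{1701855509}{42215}\right) = \frac{57655460933902}{42215}$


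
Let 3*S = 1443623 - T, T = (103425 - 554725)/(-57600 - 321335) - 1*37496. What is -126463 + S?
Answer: 83496721250/227361 ≈ 3.6724e+5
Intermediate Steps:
T = -2841619092/75787 (T = -451300/(-378935) - 37496 = -451300*(-1/378935) - 37496 = 90260/75787 - 37496 = -2841619092/75787 ≈ -37495.)
S = 112249475393/227361 (S = (1443623 - 1*(-2841619092/75787))/3 = (1443623 + 2841619092/75787)/3 = (⅓)*(112249475393/75787) = 112249475393/227361 ≈ 4.9371e+5)
-126463 + S = -126463 + 112249475393/227361 = 83496721250/227361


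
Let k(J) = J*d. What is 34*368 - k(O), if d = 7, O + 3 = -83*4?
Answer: 14857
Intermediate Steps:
O = -335 (O = -3 - 83*4 = -3 - 332 = -335)
k(J) = 7*J (k(J) = J*7 = 7*J)
34*368 - k(O) = 34*368 - 7*(-335) = 12512 - 1*(-2345) = 12512 + 2345 = 14857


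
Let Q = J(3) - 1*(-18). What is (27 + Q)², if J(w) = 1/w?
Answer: 18496/9 ≈ 2055.1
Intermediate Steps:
Q = 55/3 (Q = 1/3 - 1*(-18) = ⅓ + 18 = 55/3 ≈ 18.333)
(27 + Q)² = (27 + 55/3)² = (136/3)² = 18496/9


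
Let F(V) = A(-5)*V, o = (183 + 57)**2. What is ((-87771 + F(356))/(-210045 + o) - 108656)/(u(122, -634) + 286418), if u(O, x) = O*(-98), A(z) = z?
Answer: -16563974369/41840359590 ≈ -0.39588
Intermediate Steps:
o = 57600 (o = 240**2 = 57600)
u(O, x) = -98*O
F(V) = -5*V
((-87771 + F(356))/(-210045 + o) - 108656)/(u(122, -634) + 286418) = ((-87771 - 5*356)/(-210045 + 57600) - 108656)/(-98*122 + 286418) = ((-87771 - 1780)/(-152445) - 108656)/(-11956 + 286418) = (-89551*(-1/152445) - 108656)/274462 = (89551/152445 - 108656)*(1/274462) = -16563974369/152445*1/274462 = -16563974369/41840359590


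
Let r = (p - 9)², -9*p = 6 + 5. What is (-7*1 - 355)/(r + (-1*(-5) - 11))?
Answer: -14661/3989 ≈ -3.6754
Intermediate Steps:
p = -11/9 (p = -(6 + 5)/9 = -⅑*11 = -11/9 ≈ -1.2222)
r = 8464/81 (r = (-11/9 - 9)² = (-92/9)² = 8464/81 ≈ 104.49)
(-7*1 - 355)/(r + (-1*(-5) - 11)) = (-7*1 - 355)/(8464/81 + (-1*(-5) - 11)) = (-7 - 355)/(8464/81 + (5 - 11)) = -362/(8464/81 - 6) = -362/7978/81 = -362*81/7978 = -14661/3989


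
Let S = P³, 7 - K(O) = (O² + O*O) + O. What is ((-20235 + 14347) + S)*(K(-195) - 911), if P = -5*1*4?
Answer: 1066028992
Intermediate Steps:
K(O) = 7 - O - 2*O² (K(O) = 7 - ((O² + O*O) + O) = 7 - ((O² + O²) + O) = 7 - (2*O² + O) = 7 - (O + 2*O²) = 7 + (-O - 2*O²) = 7 - O - 2*O²)
P = -20 (P = -5*4 = -20)
S = -8000 (S = (-20)³ = -8000)
((-20235 + 14347) + S)*(K(-195) - 911) = ((-20235 + 14347) - 8000)*((7 - 1*(-195) - 2*(-195)²) - 911) = (-5888 - 8000)*((7 + 195 - 2*38025) - 911) = -13888*((7 + 195 - 76050) - 911) = -13888*(-75848 - 911) = -13888*(-76759) = 1066028992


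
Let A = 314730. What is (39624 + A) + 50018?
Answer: 404372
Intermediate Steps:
(39624 + A) + 50018 = (39624 + 314730) + 50018 = 354354 + 50018 = 404372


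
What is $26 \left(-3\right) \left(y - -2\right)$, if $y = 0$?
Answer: $-156$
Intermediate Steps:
$26 \left(-3\right) \left(y - -2\right) = 26 \left(-3\right) \left(0 - -2\right) = - 78 \left(0 + 2\right) = \left(-78\right) 2 = -156$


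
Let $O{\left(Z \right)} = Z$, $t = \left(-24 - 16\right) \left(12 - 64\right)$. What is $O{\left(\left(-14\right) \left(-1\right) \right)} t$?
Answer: $29120$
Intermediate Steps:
$t = 2080$ ($t = \left(-40\right) \left(-52\right) = 2080$)
$O{\left(\left(-14\right) \left(-1\right) \right)} t = \left(-14\right) \left(-1\right) 2080 = 14 \cdot 2080 = 29120$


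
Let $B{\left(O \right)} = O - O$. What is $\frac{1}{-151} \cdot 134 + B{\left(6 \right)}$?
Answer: $- \frac{134}{151} \approx -0.88742$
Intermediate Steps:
$B{\left(O \right)} = 0$
$\frac{1}{-151} \cdot 134 + B{\left(6 \right)} = \frac{1}{-151} \cdot 134 + 0 = \left(- \frac{1}{151}\right) 134 + 0 = - \frac{134}{151} + 0 = - \frac{134}{151}$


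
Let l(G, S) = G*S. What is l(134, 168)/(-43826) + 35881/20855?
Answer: 551516473/456995615 ≈ 1.2068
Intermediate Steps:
l(134, 168)/(-43826) + 35881/20855 = (134*168)/(-43826) + 35881/20855 = 22512*(-1/43826) + 35881*(1/20855) = -11256/21913 + 35881/20855 = 551516473/456995615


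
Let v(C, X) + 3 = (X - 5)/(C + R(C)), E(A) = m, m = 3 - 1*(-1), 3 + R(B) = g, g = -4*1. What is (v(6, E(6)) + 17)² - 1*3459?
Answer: -3234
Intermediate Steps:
g = -4
R(B) = -7 (R(B) = -3 - 4 = -7)
m = 4 (m = 3 + 1 = 4)
E(A) = 4
v(C, X) = -3 + (-5 + X)/(-7 + C) (v(C, X) = -3 + (X - 5)/(C - 7) = -3 + (-5 + X)/(-7 + C))
(v(6, E(6)) + 17)² - 1*3459 = ((16 + 4 - 3*6)/(-7 + 6) + 17)² - 1*3459 = ((16 + 4 - 18)/(-1) + 17)² - 3459 = (-1*2 + 17)² - 3459 = (-2 + 17)² - 3459 = 15² - 3459 = 225 - 3459 = -3234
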